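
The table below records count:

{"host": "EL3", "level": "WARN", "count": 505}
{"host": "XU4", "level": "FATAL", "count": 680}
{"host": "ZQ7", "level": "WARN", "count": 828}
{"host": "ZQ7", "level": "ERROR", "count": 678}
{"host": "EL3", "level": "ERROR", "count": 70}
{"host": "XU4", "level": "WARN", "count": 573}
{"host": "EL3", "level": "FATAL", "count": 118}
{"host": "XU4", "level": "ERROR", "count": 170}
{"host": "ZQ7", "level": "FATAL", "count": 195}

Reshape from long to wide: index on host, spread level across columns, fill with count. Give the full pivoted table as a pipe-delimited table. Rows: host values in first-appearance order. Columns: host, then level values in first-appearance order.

| host | WARN | FATAL | ERROR |
| EL3 | 505 | 118 | 70 |
| XU4 | 573 | 680 | 170 |
| ZQ7 | 828 | 195 | 678 |

Columns: host plus the 3 distinct level values (WARN, FATAL, ERROR).
For example, row EL3 column WARN takes count=505 from the long row (EL3, WARN).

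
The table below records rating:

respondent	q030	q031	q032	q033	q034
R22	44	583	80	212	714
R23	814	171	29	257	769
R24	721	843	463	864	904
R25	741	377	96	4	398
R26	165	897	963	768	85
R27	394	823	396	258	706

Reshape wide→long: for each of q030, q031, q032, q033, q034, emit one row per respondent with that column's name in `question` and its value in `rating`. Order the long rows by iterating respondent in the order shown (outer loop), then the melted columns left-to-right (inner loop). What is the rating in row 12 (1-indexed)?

843

30 rows total (6 × 5). Row 12: index ⌊(12-1)/5⌋ = 2 into respondent → R24; (12-1) mod 5 = 1 into the melted columns → q031.
So row 12 is (R24, q031, 843); rating = 843.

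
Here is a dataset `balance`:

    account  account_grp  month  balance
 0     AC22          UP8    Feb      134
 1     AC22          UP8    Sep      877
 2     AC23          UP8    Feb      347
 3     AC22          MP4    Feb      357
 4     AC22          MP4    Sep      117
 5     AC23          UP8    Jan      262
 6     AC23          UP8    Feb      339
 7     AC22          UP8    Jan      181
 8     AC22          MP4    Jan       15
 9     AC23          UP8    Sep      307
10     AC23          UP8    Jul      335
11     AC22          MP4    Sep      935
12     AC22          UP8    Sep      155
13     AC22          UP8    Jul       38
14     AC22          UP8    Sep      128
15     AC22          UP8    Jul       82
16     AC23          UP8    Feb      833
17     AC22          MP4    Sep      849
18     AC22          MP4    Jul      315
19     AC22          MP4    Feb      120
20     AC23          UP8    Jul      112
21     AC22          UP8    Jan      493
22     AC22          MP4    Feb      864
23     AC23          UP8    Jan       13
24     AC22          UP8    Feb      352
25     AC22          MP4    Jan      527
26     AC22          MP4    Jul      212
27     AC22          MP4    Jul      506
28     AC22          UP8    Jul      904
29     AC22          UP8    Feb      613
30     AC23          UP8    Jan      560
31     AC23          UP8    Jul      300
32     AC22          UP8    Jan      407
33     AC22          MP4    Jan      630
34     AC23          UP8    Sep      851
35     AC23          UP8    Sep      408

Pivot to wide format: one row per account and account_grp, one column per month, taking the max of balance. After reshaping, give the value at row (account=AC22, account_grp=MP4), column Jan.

630

Rows with account=AC22, account_grp=MP4 and month=Jan: balance values are 15, 527, 630.
max(15, 527, 630) = 630.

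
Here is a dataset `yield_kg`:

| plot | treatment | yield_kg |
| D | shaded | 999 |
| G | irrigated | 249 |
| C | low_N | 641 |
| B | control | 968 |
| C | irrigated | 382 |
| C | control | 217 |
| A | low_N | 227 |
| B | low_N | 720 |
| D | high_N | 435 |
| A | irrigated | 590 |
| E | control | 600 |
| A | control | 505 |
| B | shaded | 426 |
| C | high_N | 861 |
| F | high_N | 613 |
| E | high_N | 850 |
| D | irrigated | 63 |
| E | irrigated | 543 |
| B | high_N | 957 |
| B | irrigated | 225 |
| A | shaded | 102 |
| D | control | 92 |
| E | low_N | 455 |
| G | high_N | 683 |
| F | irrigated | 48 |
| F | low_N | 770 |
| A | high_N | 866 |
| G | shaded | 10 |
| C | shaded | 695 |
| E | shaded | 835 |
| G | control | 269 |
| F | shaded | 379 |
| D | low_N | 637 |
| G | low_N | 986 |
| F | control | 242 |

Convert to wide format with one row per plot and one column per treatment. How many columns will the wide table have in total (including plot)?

1 column for plot plus 5 distinct treatment values → 6 columns.

6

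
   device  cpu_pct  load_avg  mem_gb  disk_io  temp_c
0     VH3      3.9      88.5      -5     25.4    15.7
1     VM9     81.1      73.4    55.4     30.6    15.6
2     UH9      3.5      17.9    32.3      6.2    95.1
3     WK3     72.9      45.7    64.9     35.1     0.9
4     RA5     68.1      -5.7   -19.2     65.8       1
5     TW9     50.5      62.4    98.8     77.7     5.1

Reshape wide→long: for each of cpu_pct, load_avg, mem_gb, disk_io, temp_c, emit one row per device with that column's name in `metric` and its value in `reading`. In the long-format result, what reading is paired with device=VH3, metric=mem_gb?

Unpivoting turns each (device, wide-column) pair into one long row.
The wide cell at row VH3, column mem_gb holds -5, so the long row (VH3, mem_gb) has reading=-5.

-5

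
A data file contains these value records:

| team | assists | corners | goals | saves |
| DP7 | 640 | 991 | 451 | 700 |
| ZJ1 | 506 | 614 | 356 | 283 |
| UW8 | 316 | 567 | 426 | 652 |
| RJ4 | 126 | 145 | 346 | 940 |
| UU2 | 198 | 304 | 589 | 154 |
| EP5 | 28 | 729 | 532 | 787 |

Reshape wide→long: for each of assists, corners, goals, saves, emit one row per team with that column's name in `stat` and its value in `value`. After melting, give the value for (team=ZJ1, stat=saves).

283

Unpivoting turns each (team, wide-column) pair into one long row.
The wide cell at row ZJ1, column saves holds 283, so the long row (ZJ1, saves) has value=283.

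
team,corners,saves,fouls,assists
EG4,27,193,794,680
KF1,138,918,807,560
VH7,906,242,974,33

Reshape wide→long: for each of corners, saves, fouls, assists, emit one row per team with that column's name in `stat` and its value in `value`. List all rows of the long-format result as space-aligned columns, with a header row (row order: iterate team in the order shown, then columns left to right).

team  stat     value
EG4   corners  27   
EG4   saves    193  
EG4   fouls    794  
EG4   assists  680  
KF1   corners  138  
KF1   saves    918  
KF1   fouls    807  
KF1   assists  560  
VH7   corners  906  
VH7   saves    242  
VH7   fouls    974  
VH7   assists  33   

Each (team, column) pair becomes one row: 3 × 4 = 12 rows.
For example, (EG4, corners) → value=27.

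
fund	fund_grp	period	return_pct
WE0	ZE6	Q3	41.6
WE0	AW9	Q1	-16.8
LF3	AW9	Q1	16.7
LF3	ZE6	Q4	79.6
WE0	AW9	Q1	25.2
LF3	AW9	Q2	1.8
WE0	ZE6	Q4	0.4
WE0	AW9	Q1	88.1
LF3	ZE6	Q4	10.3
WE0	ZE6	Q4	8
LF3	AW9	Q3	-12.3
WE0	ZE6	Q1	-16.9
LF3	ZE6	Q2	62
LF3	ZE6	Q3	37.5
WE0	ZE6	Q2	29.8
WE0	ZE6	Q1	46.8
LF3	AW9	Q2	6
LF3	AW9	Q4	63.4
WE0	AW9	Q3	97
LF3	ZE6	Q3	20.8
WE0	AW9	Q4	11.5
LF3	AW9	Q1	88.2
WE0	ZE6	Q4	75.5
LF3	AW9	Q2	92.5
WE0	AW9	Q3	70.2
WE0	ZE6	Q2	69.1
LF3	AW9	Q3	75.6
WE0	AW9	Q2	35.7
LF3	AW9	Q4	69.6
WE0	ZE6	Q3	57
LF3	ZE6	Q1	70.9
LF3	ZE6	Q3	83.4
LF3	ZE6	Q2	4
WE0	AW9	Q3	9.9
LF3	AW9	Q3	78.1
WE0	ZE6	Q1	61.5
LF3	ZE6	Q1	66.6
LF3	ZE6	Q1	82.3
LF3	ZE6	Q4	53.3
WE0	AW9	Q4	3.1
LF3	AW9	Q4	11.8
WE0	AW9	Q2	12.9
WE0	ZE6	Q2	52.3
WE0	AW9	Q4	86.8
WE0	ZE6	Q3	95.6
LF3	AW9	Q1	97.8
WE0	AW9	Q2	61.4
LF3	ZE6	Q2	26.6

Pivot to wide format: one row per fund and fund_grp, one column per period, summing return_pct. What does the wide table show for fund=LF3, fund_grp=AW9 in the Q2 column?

100.3

Rows with fund=LF3, fund_grp=AW9 and period=Q2: return_pct values are 1.8, 6, 92.5.
1.8 + 6 + 92.5 = 100.3.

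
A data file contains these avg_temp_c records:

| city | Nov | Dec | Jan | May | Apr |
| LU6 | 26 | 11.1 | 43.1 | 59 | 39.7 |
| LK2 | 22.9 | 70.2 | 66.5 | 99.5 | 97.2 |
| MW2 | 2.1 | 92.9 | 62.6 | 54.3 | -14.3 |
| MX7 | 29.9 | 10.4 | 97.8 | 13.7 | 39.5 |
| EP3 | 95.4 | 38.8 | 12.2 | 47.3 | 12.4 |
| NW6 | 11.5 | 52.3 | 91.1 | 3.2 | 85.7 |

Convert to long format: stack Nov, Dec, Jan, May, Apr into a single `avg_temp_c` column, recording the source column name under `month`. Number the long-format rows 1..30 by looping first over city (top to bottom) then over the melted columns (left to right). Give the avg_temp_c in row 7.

70.2

30 rows total (6 × 5). Row 7: index ⌊(7-1)/5⌋ = 1 into city → LK2; (7-1) mod 5 = 1 into the melted columns → Dec.
So row 7 is (LK2, Dec, 70.2); avg_temp_c = 70.2.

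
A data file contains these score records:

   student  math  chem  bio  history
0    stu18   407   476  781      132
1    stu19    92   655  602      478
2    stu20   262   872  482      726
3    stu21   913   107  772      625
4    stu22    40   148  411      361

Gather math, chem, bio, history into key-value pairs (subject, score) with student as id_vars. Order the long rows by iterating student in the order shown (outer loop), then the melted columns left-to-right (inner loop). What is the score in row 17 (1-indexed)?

20 rows total (5 × 4). Row 17: index ⌊(17-1)/4⌋ = 4 into student → stu22; (17-1) mod 4 = 0 into the melted columns → math.
So row 17 is (stu22, math, 40); score = 40.

40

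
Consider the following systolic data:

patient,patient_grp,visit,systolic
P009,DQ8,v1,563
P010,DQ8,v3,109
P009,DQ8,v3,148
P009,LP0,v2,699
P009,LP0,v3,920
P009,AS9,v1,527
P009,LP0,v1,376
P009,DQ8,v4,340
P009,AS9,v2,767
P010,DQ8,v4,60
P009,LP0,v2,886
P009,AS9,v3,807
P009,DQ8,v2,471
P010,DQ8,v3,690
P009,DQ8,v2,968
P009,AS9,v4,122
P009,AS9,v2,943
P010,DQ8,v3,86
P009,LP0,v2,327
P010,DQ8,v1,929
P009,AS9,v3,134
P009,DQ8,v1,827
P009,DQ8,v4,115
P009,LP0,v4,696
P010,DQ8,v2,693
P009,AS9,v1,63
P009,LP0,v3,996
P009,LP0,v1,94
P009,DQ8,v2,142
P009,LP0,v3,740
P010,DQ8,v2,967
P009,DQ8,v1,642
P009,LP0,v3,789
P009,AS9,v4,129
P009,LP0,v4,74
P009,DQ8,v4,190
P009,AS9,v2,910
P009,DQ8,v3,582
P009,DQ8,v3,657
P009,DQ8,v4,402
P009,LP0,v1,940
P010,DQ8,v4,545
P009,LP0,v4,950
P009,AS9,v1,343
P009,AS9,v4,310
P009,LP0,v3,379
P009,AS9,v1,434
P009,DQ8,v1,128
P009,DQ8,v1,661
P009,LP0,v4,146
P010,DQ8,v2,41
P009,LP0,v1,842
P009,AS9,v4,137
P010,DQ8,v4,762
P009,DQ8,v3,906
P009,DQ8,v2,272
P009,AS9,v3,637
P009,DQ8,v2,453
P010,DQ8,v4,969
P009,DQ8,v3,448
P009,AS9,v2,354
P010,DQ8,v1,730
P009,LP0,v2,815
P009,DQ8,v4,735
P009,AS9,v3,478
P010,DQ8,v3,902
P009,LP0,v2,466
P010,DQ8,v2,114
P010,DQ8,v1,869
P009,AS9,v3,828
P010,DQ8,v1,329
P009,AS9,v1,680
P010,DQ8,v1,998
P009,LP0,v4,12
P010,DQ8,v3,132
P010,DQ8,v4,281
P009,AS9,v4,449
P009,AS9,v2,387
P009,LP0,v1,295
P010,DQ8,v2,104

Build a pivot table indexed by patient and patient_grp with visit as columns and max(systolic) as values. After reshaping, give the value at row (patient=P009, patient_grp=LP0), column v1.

Rows with patient=P009, patient_grp=LP0 and visit=v1: systolic values are 376, 94, 940, 842, 295.
max(376, 94, 940, 842, 295) = 940.

940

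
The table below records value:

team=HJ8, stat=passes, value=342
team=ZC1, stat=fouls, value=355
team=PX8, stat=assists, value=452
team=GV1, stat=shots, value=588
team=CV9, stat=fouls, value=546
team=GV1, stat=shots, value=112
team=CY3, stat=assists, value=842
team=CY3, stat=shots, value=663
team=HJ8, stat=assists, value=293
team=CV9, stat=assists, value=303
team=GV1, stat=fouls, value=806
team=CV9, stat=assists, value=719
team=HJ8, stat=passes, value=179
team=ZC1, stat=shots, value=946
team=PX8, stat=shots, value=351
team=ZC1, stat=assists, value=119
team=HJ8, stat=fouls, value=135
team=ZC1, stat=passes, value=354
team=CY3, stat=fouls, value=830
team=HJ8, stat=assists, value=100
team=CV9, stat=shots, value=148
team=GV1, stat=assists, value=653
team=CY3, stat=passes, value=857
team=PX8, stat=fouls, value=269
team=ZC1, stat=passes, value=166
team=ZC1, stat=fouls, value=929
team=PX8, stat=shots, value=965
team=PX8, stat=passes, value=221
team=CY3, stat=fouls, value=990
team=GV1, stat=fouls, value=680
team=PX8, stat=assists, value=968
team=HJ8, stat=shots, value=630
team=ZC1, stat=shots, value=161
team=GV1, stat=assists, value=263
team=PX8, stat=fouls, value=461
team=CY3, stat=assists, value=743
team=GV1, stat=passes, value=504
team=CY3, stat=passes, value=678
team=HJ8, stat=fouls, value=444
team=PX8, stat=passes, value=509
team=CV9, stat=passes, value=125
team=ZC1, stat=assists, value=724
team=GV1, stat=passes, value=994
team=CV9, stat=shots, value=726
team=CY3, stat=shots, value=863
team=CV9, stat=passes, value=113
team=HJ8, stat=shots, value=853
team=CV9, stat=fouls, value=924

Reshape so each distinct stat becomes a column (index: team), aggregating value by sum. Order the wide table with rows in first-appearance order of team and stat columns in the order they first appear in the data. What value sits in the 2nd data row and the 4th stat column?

1107

With rows in first-appearance order of team, row 2 is team=ZC1. stat columns in first-appearance order: passes, fouls, assists, shots; column 4 is shots.
Long rows with team=ZC1, stat=shots: 946 + 161 = 1107.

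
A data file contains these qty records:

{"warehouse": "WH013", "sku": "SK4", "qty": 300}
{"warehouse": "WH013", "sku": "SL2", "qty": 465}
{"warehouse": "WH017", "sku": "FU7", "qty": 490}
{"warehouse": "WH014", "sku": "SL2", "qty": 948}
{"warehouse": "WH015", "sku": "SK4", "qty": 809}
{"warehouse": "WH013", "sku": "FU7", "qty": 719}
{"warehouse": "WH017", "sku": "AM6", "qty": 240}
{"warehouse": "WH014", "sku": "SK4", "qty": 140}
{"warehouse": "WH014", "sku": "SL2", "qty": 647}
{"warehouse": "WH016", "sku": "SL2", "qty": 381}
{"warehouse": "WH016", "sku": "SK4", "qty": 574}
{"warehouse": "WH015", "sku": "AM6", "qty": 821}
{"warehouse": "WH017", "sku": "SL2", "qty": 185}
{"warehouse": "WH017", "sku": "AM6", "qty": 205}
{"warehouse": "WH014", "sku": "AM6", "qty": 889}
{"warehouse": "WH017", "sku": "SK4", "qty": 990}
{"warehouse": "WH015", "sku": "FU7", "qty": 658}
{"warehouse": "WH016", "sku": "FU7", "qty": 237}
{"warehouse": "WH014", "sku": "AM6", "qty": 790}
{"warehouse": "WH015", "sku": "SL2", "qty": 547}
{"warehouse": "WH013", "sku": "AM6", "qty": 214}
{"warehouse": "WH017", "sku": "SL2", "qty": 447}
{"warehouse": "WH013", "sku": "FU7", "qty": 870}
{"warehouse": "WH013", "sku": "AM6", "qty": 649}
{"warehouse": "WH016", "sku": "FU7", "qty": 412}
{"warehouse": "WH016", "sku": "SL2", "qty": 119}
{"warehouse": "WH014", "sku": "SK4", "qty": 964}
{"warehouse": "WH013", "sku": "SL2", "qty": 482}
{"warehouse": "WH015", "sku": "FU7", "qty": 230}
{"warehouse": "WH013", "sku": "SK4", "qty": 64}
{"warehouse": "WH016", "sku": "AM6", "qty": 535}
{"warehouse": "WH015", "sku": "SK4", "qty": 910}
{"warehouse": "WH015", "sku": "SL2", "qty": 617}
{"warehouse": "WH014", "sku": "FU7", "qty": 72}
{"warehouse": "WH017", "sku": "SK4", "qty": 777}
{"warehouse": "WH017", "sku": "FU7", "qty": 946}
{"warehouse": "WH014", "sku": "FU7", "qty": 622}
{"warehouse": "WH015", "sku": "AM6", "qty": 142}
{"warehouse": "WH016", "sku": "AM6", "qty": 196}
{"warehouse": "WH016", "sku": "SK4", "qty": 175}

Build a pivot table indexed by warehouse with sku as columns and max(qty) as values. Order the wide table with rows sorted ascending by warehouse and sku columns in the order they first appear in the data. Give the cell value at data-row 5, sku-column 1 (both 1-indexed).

990

With rows sorted ascending by warehouse, row 5 is warehouse=WH017. sku columns in first-appearance order: SK4, SL2, FU7, AM6; column 1 is SK4.
Long rows with warehouse=WH017, sku=SK4: max(990, 777) = 990.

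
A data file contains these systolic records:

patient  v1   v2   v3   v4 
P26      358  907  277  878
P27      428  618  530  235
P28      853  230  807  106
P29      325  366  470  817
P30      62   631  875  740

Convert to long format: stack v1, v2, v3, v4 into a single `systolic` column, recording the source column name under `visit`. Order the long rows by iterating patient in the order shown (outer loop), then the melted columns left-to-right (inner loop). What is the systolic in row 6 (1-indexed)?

20 rows total (5 × 4). Row 6: index ⌊(6-1)/4⌋ = 1 into patient → P27; (6-1) mod 4 = 1 into the melted columns → v2.
So row 6 is (P27, v2, 618); systolic = 618.

618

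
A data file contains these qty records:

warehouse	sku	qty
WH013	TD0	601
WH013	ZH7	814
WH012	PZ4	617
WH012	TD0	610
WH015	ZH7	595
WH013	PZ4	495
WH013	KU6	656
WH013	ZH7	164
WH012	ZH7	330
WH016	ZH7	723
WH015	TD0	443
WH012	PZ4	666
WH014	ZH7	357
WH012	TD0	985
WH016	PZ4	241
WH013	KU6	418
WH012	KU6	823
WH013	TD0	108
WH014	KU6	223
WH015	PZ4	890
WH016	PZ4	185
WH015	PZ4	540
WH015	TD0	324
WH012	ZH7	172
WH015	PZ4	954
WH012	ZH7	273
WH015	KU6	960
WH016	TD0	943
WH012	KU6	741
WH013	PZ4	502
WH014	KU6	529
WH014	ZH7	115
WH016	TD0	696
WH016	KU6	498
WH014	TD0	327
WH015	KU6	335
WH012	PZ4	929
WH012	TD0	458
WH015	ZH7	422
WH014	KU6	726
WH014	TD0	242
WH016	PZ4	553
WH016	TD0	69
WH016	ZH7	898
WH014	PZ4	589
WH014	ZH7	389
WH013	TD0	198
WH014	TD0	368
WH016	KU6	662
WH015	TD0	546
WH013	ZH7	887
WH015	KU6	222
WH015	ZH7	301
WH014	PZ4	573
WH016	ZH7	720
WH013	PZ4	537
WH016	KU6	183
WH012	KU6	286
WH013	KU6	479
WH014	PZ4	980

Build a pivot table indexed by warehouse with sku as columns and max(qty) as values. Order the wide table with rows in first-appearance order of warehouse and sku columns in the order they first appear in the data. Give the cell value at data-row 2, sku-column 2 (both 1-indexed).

330

With rows in first-appearance order of warehouse, row 2 is warehouse=WH012. sku columns in first-appearance order: TD0, ZH7, PZ4, KU6; column 2 is ZH7.
Long rows with warehouse=WH012, sku=ZH7: max(330, 172, 273) = 330.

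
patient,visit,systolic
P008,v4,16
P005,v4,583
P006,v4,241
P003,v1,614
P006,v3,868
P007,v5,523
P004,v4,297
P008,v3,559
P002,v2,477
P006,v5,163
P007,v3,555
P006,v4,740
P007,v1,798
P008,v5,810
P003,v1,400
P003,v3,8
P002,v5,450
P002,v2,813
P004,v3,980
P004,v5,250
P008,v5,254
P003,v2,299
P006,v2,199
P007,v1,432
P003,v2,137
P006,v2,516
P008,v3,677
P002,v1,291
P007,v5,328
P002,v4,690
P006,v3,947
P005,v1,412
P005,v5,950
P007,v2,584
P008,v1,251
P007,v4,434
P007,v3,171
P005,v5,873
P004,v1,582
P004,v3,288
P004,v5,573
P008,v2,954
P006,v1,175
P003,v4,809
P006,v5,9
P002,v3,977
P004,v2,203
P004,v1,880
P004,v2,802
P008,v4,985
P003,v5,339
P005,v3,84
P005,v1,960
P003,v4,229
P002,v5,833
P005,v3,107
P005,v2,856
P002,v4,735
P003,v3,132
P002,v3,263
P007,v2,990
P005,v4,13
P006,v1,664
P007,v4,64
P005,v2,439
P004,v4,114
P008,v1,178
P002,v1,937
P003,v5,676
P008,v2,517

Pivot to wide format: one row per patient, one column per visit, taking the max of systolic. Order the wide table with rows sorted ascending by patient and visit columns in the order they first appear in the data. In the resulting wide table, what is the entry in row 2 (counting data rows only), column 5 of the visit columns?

With rows sorted ascending by patient, row 2 is patient=P003. visit columns in first-appearance order: v4, v1, v3, v5, v2; column 5 is v2.
Long rows with patient=P003, visit=v2: max(299, 137) = 299.

299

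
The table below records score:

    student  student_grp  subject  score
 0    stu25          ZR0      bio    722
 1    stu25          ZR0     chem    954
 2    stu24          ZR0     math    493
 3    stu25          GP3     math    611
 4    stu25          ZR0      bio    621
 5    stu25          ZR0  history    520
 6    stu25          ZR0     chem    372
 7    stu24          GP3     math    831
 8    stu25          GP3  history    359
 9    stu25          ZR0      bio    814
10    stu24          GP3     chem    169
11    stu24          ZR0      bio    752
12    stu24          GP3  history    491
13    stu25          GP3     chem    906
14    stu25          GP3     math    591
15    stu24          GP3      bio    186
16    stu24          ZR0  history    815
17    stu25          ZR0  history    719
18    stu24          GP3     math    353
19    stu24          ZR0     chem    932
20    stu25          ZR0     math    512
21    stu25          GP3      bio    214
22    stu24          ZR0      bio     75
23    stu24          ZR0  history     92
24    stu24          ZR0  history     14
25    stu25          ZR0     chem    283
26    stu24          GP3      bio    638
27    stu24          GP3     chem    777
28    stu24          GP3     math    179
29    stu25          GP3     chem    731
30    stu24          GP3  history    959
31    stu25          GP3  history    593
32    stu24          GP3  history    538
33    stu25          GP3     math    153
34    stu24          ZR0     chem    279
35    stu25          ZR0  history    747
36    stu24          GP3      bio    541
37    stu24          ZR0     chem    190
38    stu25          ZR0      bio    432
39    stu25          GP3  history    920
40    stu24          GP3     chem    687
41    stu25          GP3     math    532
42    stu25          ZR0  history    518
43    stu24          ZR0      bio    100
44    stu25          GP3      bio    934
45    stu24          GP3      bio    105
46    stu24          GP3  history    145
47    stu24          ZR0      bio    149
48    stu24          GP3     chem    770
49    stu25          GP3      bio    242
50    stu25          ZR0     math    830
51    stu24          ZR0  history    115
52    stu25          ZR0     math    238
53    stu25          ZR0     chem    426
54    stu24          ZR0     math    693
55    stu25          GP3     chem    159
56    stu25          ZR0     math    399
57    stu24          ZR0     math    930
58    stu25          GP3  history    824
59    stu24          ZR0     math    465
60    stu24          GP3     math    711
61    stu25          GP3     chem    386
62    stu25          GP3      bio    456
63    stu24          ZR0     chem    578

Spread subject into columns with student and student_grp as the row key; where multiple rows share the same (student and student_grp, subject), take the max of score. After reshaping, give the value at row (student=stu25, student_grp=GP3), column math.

Rows with student=stu25, student_grp=GP3 and subject=math: score values are 611, 591, 153, 532.
max(611, 591, 153, 532) = 611.

611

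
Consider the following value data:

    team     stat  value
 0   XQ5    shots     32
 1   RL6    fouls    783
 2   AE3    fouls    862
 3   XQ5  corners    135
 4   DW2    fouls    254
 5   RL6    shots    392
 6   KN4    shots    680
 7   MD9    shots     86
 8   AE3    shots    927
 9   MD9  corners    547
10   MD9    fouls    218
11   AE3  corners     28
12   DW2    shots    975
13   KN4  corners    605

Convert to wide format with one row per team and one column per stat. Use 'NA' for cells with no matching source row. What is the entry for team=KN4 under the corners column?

605

The long row with team=KN4, stat=corners has value=605.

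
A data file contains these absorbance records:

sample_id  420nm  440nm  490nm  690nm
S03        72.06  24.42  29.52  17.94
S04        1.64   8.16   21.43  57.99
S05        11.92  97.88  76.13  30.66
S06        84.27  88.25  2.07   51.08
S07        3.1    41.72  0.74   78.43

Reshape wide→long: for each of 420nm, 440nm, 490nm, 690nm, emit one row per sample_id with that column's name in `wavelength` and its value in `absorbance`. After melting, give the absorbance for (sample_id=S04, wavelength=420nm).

Unpivoting turns each (sample_id, wide-column) pair into one long row.
The wide cell at row S04, column 420nm holds 1.64, so the long row (S04, 420nm) has absorbance=1.64.

1.64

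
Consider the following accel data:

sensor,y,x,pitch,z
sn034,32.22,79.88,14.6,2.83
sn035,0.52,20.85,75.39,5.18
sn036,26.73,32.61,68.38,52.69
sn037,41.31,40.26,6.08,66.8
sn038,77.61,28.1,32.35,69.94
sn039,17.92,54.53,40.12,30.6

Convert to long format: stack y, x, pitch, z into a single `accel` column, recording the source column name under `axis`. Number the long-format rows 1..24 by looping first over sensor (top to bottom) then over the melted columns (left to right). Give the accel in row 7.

75.39

24 rows total (6 × 4). Row 7: index ⌊(7-1)/4⌋ = 1 into sensor → sn035; (7-1) mod 4 = 2 into the melted columns → pitch.
So row 7 is (sn035, pitch, 75.39); accel = 75.39.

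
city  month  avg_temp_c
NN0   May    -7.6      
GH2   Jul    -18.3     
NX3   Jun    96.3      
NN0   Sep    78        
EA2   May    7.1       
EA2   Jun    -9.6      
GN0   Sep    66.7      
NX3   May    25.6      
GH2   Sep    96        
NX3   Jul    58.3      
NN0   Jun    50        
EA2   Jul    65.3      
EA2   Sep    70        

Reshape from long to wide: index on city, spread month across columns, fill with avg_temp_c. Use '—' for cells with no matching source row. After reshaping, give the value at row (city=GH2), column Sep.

96

The long row with city=GH2, month=Sep has avg_temp_c=96.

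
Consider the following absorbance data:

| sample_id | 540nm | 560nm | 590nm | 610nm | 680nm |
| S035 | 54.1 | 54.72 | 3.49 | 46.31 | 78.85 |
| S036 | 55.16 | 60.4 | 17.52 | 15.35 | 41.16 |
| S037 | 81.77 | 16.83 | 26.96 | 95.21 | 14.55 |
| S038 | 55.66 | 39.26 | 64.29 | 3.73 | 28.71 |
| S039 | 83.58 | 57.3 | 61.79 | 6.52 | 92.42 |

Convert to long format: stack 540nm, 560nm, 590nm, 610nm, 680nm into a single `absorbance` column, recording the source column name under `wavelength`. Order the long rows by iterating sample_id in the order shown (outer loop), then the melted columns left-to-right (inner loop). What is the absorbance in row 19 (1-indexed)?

25 rows total (5 × 5). Row 19: index ⌊(19-1)/5⌋ = 3 into sample_id → S038; (19-1) mod 5 = 3 into the melted columns → 610nm.
So row 19 is (S038, 610nm, 3.73); absorbance = 3.73.

3.73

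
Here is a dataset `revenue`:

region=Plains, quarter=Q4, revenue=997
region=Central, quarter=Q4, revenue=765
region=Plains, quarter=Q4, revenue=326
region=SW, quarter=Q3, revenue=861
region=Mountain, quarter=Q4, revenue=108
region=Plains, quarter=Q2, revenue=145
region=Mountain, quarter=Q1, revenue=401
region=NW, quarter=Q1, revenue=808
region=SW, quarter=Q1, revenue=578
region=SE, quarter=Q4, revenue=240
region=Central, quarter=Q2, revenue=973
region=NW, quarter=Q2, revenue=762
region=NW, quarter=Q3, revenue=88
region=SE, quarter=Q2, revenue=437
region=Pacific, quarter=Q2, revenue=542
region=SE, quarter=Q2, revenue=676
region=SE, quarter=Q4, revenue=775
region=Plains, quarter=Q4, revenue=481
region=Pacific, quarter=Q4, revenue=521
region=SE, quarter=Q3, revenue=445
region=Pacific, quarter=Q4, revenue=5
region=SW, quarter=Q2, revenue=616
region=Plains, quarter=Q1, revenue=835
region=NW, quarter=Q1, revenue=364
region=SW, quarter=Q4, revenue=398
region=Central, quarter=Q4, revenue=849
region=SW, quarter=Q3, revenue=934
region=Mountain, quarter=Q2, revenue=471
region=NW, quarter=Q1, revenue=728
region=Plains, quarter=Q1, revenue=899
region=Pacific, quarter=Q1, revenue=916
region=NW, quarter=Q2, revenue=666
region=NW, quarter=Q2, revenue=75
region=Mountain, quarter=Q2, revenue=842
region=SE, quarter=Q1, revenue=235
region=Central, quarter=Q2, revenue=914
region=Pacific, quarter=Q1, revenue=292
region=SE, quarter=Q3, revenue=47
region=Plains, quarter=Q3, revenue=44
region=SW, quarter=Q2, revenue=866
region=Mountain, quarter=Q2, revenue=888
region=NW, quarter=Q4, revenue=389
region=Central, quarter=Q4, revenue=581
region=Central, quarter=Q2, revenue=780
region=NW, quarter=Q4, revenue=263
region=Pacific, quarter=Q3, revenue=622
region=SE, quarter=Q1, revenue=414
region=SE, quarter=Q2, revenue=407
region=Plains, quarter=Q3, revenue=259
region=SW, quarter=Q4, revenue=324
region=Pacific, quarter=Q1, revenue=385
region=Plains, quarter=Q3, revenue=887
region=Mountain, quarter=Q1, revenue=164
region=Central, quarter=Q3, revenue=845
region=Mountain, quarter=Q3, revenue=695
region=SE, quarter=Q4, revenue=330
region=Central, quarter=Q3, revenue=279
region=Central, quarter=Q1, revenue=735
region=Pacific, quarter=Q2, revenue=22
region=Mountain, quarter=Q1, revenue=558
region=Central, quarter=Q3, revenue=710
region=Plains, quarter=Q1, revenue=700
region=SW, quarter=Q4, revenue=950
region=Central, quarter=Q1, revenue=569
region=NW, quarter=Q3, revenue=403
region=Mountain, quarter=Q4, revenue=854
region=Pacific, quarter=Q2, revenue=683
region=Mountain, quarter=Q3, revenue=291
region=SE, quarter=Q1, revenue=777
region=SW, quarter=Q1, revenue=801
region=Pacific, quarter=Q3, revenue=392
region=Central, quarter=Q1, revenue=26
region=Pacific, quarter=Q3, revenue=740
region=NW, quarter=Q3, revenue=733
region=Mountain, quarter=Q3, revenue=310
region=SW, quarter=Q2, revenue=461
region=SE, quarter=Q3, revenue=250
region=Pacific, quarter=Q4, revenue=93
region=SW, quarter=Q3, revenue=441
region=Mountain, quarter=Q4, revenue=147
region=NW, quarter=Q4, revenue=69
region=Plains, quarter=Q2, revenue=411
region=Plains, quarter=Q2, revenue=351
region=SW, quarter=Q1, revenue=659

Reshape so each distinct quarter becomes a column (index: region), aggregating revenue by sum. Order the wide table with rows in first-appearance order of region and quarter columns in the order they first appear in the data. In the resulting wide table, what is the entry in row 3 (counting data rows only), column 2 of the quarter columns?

With rows in first-appearance order of region, row 3 is region=SW. quarter columns in first-appearance order: Q4, Q3, Q2, Q1; column 2 is Q3.
Long rows with region=SW, quarter=Q3: 861 + 934 + 441 = 2236.

2236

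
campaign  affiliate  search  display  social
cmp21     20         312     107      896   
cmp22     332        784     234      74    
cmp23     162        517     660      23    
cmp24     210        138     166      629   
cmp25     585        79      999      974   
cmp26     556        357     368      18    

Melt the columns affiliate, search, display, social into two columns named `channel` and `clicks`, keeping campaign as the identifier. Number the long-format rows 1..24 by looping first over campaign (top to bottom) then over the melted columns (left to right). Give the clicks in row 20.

974

24 rows total (6 × 4). Row 20: index ⌊(20-1)/4⌋ = 4 into campaign → cmp25; (20-1) mod 4 = 3 into the melted columns → social.
So row 20 is (cmp25, social, 974); clicks = 974.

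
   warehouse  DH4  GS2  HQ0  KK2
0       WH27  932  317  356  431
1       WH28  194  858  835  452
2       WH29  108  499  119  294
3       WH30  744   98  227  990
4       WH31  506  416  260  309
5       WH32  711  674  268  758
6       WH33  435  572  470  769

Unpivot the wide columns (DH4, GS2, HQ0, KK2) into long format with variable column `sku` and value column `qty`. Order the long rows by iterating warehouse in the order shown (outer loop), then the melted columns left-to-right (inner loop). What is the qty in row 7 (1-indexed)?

835

28 rows total (7 × 4). Row 7: index ⌊(7-1)/4⌋ = 1 into warehouse → WH28; (7-1) mod 4 = 2 into the melted columns → HQ0.
So row 7 is (WH28, HQ0, 835); qty = 835.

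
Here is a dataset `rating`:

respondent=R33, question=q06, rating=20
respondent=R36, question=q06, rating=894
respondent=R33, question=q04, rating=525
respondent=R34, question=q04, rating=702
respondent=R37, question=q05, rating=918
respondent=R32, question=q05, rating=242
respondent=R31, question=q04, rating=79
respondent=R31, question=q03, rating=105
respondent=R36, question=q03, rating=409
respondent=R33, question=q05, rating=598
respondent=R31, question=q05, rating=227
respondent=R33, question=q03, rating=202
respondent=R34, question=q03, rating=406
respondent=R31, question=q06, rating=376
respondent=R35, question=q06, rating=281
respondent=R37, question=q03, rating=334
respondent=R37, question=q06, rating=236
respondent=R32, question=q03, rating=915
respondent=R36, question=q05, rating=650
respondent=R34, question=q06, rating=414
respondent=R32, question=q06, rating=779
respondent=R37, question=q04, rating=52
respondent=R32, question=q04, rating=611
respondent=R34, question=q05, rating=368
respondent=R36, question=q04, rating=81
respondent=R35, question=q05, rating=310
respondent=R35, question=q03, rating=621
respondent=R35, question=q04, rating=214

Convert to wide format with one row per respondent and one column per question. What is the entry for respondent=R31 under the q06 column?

Wide layout: rows indexed by respondent, columns are the 4 distinct question values (q06, q04, q05, q03).
Cell (respondent=R31, question=q06) draws from the long row where respondent=R31 and question=q06, which has rating=376.

376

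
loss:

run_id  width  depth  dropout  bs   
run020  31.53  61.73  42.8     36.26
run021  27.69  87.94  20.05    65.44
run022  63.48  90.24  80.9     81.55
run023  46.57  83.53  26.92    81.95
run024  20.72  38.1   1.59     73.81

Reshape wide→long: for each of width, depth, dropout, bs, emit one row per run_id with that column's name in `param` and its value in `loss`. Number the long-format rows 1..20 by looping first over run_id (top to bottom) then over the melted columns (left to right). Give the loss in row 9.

20 rows total (5 × 4). Row 9: index ⌊(9-1)/4⌋ = 2 into run_id → run022; (9-1) mod 4 = 0 into the melted columns → width.
So row 9 is (run022, width, 63.48); loss = 63.48.

63.48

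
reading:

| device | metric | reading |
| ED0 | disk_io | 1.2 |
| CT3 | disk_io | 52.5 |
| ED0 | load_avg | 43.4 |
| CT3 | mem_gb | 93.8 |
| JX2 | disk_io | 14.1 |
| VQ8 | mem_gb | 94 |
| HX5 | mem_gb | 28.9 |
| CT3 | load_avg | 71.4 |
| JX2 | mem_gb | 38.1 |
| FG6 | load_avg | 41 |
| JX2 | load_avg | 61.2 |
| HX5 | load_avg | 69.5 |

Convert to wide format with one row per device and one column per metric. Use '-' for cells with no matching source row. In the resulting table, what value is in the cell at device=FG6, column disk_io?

-

No long-format row has device=FG6 and metric=disk_io, so the cell is -.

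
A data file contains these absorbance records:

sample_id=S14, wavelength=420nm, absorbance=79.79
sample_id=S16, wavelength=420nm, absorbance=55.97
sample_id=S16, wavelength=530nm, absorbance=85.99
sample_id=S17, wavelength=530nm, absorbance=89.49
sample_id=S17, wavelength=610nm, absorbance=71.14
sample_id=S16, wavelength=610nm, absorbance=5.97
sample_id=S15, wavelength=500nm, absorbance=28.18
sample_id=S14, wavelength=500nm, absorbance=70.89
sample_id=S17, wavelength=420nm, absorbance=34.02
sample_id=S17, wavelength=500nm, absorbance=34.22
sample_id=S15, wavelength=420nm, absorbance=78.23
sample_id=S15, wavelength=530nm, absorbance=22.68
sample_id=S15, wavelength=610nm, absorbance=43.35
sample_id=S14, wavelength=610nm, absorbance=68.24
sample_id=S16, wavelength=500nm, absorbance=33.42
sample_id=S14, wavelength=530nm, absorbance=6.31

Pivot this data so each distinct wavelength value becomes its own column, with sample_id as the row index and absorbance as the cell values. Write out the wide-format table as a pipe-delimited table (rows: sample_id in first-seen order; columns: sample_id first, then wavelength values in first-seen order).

| sample_id | 420nm | 530nm | 610nm | 500nm |
| S14 | 79.79 | 6.31 | 68.24 | 70.89 |
| S16 | 55.97 | 85.99 | 5.97 | 33.42 |
| S17 | 34.02 | 89.49 | 71.14 | 34.22 |
| S15 | 78.23 | 22.68 | 43.35 | 28.18 |

Columns: sample_id plus the 4 distinct wavelength values (420nm, 530nm, 610nm, 500nm).
For example, row S14 column 420nm takes absorbance=79.79 from the long row (S14, 420nm).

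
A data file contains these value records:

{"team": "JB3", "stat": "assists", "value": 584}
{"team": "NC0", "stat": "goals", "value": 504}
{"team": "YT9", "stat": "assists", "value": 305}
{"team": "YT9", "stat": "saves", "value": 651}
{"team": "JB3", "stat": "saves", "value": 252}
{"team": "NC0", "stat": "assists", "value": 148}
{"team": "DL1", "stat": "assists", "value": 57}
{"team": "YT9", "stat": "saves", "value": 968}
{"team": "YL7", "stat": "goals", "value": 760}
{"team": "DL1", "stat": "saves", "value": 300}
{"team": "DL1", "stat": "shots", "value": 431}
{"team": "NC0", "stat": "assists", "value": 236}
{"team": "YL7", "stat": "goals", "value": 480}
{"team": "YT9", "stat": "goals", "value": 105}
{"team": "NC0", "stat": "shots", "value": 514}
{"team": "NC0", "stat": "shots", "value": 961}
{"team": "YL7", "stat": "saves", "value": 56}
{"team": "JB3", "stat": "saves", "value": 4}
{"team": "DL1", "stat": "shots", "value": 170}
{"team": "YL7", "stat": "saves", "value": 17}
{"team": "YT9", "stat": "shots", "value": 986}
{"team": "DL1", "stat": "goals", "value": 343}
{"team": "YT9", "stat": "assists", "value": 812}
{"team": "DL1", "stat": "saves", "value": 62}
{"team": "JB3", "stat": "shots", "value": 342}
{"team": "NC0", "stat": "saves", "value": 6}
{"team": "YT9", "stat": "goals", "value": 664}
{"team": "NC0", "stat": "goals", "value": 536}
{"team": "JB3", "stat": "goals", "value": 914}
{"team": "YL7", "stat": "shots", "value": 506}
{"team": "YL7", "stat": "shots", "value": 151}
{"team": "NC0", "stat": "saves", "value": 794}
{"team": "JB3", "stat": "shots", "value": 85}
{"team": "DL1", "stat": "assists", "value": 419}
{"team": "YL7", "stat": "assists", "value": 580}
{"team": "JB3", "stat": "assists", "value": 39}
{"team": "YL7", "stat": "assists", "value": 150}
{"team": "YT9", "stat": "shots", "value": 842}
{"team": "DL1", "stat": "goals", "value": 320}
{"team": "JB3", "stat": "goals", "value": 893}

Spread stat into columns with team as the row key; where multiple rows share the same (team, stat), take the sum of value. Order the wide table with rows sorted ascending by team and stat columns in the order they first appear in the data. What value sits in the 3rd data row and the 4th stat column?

With rows sorted ascending by team, row 3 is team=NC0. stat columns in first-appearance order: assists, goals, saves, shots; column 4 is shots.
Long rows with team=NC0, stat=shots: 514 + 961 = 1475.

1475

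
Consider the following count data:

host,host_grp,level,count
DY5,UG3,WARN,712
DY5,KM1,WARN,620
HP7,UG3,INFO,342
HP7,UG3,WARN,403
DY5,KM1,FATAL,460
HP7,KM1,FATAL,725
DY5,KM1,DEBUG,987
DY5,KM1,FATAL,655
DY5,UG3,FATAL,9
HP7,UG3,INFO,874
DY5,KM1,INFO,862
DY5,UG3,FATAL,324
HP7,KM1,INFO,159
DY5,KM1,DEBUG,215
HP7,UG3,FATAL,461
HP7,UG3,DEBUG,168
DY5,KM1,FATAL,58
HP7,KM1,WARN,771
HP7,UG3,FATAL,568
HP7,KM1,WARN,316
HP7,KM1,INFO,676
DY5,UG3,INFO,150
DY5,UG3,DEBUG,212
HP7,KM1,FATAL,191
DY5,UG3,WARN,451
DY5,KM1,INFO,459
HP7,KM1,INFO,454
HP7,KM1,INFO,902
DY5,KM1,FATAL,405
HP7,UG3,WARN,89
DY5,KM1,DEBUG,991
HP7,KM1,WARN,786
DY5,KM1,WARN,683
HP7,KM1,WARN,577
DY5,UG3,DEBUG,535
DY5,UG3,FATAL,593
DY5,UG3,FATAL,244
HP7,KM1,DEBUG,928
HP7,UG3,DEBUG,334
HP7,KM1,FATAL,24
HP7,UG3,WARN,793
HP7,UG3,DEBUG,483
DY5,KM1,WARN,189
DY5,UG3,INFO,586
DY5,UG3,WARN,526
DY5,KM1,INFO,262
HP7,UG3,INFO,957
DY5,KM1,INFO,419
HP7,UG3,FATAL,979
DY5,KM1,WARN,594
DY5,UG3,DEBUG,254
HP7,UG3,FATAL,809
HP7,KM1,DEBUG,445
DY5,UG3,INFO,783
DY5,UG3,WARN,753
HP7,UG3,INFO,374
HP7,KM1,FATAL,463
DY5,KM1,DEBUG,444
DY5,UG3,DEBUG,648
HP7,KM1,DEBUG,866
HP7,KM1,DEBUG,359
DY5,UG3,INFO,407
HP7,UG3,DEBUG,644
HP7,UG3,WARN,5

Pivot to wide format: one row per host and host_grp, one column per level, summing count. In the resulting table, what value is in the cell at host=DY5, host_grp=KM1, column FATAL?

1578

Rows with host=DY5, host_grp=KM1 and level=FATAL: count values are 460, 655, 58, 405.
460 + 655 + 58 + 405 = 1578.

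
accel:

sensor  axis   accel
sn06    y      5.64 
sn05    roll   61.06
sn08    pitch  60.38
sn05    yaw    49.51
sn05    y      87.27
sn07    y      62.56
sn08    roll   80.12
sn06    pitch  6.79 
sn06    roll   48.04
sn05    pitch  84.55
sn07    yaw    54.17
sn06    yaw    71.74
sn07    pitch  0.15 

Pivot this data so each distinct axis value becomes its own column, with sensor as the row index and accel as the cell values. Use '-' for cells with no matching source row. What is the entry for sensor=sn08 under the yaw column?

-

No long-format row has sensor=sn08 and axis=yaw, so the cell is -.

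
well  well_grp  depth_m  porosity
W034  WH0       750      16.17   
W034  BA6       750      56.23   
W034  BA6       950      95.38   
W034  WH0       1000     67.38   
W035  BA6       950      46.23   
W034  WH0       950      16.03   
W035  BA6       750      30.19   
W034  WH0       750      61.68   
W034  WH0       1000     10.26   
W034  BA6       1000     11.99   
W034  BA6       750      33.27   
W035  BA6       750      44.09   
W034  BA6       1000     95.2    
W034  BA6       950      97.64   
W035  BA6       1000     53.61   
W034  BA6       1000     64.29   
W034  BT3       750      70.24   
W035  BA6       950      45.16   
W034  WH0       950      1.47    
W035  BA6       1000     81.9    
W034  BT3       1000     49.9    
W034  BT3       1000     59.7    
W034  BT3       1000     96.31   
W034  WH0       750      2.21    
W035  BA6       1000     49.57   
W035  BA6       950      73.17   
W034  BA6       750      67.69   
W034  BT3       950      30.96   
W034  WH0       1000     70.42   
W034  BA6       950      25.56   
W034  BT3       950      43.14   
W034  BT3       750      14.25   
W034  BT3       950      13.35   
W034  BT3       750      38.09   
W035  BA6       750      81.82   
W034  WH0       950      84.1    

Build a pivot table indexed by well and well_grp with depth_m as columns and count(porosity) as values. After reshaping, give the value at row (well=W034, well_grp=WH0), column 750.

3

Rows with well=W034, well_grp=WH0 and depth_m=750: porosity values are 16.17, 61.68, 2.21.
3 rows match — count = 3.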